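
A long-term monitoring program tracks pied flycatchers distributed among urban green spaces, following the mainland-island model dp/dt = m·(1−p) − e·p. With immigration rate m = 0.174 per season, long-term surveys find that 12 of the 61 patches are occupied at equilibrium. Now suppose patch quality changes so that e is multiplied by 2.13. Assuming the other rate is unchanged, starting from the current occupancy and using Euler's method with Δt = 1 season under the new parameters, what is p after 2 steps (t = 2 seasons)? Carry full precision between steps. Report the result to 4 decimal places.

Observed p* = 12/61 = 0.19672.
Balance m(1−p*) = e·p* gives e = m(1−p*)/p* = 0.174×0.80328/0.19672 = 0.71050.
Starting from p₀ = 0.19672; update p ← p + (dp/dt)·Δt with the new parameters.
  1  |  dp/dt·Δt = -0.157941  |  p_1 = 0.038781
  2  |  dp/dt·Δt = +0.108563  |  p_2 = 0.147344

0.1473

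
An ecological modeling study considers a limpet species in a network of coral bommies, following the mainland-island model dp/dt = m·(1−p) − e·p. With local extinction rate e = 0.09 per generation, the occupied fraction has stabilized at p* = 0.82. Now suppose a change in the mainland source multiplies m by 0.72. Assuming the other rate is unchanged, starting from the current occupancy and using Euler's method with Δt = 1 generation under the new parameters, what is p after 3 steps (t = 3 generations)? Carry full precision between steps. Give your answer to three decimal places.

0.779

Balance m(1−p*) = e·p* gives m = e·p*/(1−p*) = 0.09×0.82000/0.18000 = 0.41000.
Starting from p₀ = 0.82000; update p ← p + (dp/dt)·Δt with the new parameters.
  1  |  dp/dt·Δt = -0.020664  |  p_1 = 0.799336
  2  |  dp/dt·Δt = -0.012704  |  p_2 = 0.786632
  3  |  dp/dt·Δt = -0.007811  |  p_3 = 0.778821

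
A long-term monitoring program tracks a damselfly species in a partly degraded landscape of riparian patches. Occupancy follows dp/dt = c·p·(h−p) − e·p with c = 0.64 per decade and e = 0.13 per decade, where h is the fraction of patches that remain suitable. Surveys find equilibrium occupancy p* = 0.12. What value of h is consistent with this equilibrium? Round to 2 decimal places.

0.32

At equilibrium c(h−p*) = e, so h = p* + e/c.
h = 0.12 + 0.13/0.64 = 0.12 + 0.2031 = 0.3231.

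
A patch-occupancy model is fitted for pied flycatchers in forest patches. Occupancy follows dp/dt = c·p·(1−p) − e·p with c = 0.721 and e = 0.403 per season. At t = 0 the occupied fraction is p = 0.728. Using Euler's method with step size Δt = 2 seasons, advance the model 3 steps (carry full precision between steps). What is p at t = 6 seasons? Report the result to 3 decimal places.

0.439

Update rule: p ← p + [c·p·(1−p) − e·p]·Δt with Δt = 2.
  1  |  dp/dt·Δt = -0.301229  |  p_1 = 0.426771
  2  |  dp/dt·Δt = +0.008790  |  p_2 = 0.435561
  3  |  dp/dt·Δt = +0.003450  |  p_3 = 0.439011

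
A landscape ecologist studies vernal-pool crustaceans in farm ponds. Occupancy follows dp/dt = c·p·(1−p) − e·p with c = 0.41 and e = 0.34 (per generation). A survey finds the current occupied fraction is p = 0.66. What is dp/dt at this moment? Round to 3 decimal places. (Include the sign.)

-0.132

Colonization term: c·p·(1−p) = 0.41×0.66×0.3400 = 0.09200.
Extinction term: e·p = 0.22440.
dp/dt = 0.09200 − 0.22440 = -0.13240.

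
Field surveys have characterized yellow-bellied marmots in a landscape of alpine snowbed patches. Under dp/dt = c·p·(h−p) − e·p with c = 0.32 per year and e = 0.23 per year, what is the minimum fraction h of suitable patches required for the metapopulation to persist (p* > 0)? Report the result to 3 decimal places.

0.719

p* = h − e/c is positive only when h > e/c.
h_min = e/c = 0.23/0.32 = 0.7188.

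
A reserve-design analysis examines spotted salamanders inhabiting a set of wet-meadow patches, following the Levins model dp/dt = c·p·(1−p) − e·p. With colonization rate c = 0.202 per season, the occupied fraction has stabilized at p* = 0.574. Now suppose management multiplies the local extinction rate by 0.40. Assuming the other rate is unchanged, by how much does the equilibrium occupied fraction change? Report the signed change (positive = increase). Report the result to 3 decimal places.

Balance c(1−p*) = e gives e = 0.202×(1 − 0.57400) = 0.08605.
New p* = 1 − e/c = 1 − 0.03442/0.20200 = 0.82960.
Δp* = 0.82960 − 0.57400 = +0.25560.

0.256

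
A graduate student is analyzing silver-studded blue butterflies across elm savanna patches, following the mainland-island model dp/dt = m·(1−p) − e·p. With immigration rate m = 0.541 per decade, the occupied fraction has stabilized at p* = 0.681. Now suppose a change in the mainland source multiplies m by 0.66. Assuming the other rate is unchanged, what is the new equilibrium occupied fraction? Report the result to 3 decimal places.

0.585

Balance m(1−p*) = e·p* gives e = m(1−p*)/p* = 0.541×0.31900/0.68100 = 0.25342.
New p* = m/(m+e) = 0.35706/(0.35706+0.25342) = 0.58488.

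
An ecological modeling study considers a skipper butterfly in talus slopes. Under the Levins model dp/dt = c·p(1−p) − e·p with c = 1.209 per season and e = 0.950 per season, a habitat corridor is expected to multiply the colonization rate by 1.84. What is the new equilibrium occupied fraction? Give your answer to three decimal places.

0.573

Before: p* = 1 − 0.950/1.209 = 0.2142.
After the change, c = 2.22456, e = 0.95, so p* = 1 − 0.95/2.22456 = 0.5729.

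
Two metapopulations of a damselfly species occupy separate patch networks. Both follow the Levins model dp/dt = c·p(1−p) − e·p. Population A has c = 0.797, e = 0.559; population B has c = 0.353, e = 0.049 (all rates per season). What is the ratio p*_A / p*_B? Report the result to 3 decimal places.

0.347

A: p*_A = 1 − 0.559/0.797 = 0.2986.
B: p*_B = 1 − 0.049/0.353 = 0.8612.
p*_A / p*_B = 0.2986/0.8612 = 0.3468.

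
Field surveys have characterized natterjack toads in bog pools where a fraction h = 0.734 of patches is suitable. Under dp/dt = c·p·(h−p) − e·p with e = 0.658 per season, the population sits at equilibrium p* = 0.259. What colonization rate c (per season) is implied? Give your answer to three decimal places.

At equilibrium c(h−p*) = e, so c = e/(h−p*).
c = 0.658/(0.734 − 0.259) = 0.658/0.4750 = 1.3853.

1.385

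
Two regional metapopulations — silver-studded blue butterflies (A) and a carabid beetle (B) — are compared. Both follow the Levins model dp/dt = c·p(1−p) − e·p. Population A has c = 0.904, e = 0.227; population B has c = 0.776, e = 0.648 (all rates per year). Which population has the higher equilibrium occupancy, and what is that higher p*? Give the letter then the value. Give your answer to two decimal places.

A, 0.75

A: p*_A = 1 − 0.227/0.904 = 0.7489.
B: p*_B = 1 − 0.648/0.776 = 0.1649.
A is higher at 0.7489.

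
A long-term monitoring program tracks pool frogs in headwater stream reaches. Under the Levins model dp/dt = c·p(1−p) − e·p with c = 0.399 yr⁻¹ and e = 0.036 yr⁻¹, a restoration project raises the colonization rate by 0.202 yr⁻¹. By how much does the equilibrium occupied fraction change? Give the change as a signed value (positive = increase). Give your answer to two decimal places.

0.03

Before: p* = 1 − 0.036/0.399 = 0.9098.
After the change, c = 0.601, e = 0.036, so p* = 1 − 0.036/0.601 = 0.9401.
Δp* = 0.9401 − 0.9098 = +0.0303.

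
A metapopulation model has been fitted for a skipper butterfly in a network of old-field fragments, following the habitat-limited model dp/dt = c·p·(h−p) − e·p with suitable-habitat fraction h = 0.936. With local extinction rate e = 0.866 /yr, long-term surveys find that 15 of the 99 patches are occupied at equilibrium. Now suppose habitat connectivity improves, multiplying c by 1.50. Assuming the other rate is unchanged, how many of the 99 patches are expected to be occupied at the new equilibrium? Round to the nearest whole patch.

Observed p* = 15/99 = 0.15152.
Balance c(h−p*) = e gives c = e/(0.936 − 0.15152) = 0.866/0.78448 = 1.10392.
New p* = 0.936 − e/c = 0.936 − 0.86600/1.65588 = 0.41302.
Expected occupied = 99 × 0.41302 = 40.89 ≈ 41.

41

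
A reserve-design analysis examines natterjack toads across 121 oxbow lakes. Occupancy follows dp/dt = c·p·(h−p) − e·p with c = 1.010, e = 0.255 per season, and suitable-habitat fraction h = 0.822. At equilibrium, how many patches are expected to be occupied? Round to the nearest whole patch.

69

p* = h − e/c = 0.822 − 0.2525 = 0.5695.
Expected occupied patches = N × p* = 121 × 0.5695 = 68.91 ≈ 69.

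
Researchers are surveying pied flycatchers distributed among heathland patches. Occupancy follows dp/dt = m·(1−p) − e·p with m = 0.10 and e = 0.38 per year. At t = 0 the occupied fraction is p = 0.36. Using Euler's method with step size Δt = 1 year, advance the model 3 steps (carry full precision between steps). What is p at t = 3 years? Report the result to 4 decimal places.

0.2297

Update rule: p ← p + [m·(1−p) − e·p]·Δt with Δt = 1.
step 1: Δp = -0.07280, p = 0.28720
step 2: Δp = -0.03786, p = 0.24934
step 3: Δp = -0.01969, p = 0.22966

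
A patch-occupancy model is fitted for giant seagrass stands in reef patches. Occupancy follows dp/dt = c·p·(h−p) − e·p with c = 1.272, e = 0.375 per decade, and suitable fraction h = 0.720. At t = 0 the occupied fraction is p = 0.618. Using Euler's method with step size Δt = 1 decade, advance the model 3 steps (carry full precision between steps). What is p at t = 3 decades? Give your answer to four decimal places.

Update rule: p ← p + [c·p·(h−p) − e·p]·Δt with Δt = 1.
  1  |  dp/dt·Δt = -0.151568  |  p_1 = 0.466432
  2  |  dp/dt·Δt = -0.024470  |  p_2 = 0.441962
  3  |  dp/dt·Δt = -0.009430  |  p_3 = 0.432533

0.4325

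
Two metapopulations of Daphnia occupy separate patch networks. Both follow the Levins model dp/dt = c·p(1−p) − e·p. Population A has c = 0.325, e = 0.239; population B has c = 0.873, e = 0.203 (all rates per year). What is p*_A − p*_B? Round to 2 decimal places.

A: p*_A = 1 − 0.239/0.325 = 0.2646.
B: p*_B = 1 − 0.203/0.873 = 0.7675.
p*_A − p*_B = 0.2646 − 0.7675 = -0.5029.

-0.50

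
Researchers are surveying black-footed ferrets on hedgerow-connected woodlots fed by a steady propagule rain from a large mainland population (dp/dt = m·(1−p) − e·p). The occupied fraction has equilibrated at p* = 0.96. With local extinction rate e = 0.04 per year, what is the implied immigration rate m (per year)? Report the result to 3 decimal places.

0.960

At equilibrium m(1−p*) = e·p*, so m = e·p*/(1−p*).
m = 0.04 × 0.96 / 0.0400 = 0.0384/0.0400 = 0.9600.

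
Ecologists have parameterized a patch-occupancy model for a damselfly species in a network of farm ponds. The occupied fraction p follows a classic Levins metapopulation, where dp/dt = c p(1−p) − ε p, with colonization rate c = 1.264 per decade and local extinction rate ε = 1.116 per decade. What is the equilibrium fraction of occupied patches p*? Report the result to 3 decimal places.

0.117

Setting dp/dt = 0 and dividing through by p* gives c·(1−p*) = ε.
So p* = 1 − ε/c = 1 − 1.116/1.264 = 1 − 0.8829 = 0.1171.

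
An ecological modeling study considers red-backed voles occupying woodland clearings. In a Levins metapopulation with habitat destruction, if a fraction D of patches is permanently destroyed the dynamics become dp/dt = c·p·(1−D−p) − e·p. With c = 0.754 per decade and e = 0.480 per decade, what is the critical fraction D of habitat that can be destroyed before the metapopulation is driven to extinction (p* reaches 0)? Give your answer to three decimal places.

0.363

The nontrivial equilibrium is p* = (1−D) − e/c; extinction occurs when this hits zero.
So D_crit = 1 − e/c = 1 − 0.480/0.754 = 1 − 0.6366 = 0.3634.
Note this equals the original equilibrium occupancy — the Levins extinction-debt result.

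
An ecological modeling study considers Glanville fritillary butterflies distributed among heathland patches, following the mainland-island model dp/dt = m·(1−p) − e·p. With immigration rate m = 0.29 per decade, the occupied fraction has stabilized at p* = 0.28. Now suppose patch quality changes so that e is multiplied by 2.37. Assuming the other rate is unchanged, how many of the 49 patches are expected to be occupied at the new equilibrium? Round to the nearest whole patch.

Balance m(1−p*) = e·p* gives e = m(1−p*)/p* = 0.29×0.72000/0.28000 = 0.74571.
New p* = m/(m+e) = 0.29000/(0.29000+1.76733) = 0.14096.
Expected occupied = 49 × 0.14096 = 6.91 ≈ 7.

7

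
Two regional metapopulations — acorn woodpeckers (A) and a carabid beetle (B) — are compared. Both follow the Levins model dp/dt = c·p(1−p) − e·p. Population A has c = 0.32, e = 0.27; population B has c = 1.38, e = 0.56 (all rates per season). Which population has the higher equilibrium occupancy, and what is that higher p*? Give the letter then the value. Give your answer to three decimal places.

B, 0.594

A: p*_A = 1 − 0.27/0.32 = 0.1562.
B: p*_B = 1 − 0.56/1.38 = 0.5942.
B is higher at 0.5942.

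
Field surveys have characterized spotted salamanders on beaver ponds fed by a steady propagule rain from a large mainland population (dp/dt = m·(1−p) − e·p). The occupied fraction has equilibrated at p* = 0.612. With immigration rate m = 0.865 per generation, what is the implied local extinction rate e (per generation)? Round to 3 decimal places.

At equilibrium m(1−p*) = e·p*, so e = m(1−p*)/p*.
e = 0.865 × 0.3880 / 0.612 = 0.5484.

0.548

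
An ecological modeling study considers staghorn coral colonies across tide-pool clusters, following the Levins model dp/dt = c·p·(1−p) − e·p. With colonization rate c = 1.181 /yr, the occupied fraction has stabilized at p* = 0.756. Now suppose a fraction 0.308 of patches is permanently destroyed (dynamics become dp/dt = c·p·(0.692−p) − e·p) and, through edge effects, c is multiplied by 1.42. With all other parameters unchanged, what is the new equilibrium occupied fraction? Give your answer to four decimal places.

0.5202

Balance c(1−p*) = e gives e = 1.181×(1 − 0.75600) = 0.28816.
New p* = 0.692 − e/c = 0.692 − 0.28816/1.67702 = 0.52017.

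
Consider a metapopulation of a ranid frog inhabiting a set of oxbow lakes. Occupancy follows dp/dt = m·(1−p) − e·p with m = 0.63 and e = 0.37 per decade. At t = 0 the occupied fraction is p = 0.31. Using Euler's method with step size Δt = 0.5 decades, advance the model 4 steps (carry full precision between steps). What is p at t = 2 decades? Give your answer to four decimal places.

0.6100

Update rule: p ← p + [m·(1−p) − e·p]·Δt with Δt = 0.5.
step 1: Δp = +0.16000, p = 0.47000
step 2: Δp = +0.08000, p = 0.55000
step 3: Δp = +0.04000, p = 0.59000
step 4: Δp = +0.02000, p = 0.61000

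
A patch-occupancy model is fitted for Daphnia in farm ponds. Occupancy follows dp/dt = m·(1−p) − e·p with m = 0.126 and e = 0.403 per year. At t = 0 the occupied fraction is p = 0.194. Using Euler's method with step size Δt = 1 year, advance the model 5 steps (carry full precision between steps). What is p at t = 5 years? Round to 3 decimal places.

0.237

Update rule: p ← p + [m·(1−p) − e·p]·Δt with Δt = 1.
p: 0.19400 → 0.21737  (Δp = +0.02337)
p: 0.21737 → 0.22838  (Δp = +0.01101)
p: 0.22838 → 0.23357  (Δp = +0.00519)
p: 0.23357 → 0.23601  (Δp = +0.00244)
p: 0.23601 → 0.23716  (Δp = +0.00115)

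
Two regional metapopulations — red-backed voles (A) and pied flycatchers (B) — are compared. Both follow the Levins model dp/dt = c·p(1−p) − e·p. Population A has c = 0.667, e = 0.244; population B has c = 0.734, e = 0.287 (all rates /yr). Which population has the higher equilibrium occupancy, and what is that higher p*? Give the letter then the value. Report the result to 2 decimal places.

A, 0.63

A: p*_A = 1 − 0.244/0.667 = 0.6342.
B: p*_B = 1 − 0.287/0.734 = 0.6090.
A is higher at 0.6342.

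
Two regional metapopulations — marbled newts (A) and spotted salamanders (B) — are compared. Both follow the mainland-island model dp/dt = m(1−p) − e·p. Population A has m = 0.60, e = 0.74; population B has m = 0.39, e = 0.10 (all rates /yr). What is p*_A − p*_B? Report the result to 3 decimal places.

A: p*_A = m/(m+e) = 0.60/1.3400 = 0.4478.
B: p*_B = 0.39/0.4900 = 0.7959.
p*_A − p*_B = 0.4478 − 0.7959 = -0.3482.

-0.348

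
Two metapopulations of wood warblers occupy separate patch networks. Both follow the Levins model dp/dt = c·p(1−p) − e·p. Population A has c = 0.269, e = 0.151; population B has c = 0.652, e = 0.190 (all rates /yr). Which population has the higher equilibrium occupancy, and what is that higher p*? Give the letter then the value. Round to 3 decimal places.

B, 0.709

A: p*_A = 1 − 0.151/0.269 = 0.4387.
B: p*_B = 1 − 0.190/0.652 = 0.7086.
B is higher at 0.7086.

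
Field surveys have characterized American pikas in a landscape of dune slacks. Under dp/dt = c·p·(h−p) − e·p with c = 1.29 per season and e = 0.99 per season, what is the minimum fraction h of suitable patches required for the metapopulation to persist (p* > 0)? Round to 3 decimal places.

p* = h − e/c is positive only when h > e/c.
h_min = e/c = 0.99/1.29 = 0.7674.

0.767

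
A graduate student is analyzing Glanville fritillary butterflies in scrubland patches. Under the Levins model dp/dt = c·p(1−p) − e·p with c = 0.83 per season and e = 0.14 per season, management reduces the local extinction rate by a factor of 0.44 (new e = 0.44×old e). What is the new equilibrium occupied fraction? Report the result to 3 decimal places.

0.926

Before: p* = 1 − 0.14/0.83 = 0.8313.
After the change, c = 0.83, e = 0.0616, so p* = 1 − 0.0616/0.83 = 0.9258.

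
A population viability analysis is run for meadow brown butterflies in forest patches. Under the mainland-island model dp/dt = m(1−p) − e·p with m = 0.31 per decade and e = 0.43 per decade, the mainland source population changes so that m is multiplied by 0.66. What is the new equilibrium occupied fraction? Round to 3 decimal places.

Before: p* = 0.31/(0.31+0.43) = 0.4189.
After: m = 0.2046, e = 0.43; p* = 0.2046/0.6346 = 0.3224.

0.322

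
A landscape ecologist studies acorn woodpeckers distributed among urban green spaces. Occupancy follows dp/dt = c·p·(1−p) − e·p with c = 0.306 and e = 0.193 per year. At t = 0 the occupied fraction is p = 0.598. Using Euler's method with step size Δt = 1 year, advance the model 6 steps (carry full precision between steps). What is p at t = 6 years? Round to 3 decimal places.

0.450

Update rule: p ← p + [c·p·(1−p) − e·p]·Δt with Δt = 1.
p: 0.59800 → 0.55615  (Δp = -0.04185)
p: 0.55615 → 0.52435  (Δp = -0.03180)
p: 0.52435 → 0.49947  (Δp = -0.02488)
p: 0.49947 → 0.47957  (Δp = -0.01990)
p: 0.47957 → 0.46338  (Δp = -0.01618)
p: 0.46338 → 0.45004  (Δp = -0.01334)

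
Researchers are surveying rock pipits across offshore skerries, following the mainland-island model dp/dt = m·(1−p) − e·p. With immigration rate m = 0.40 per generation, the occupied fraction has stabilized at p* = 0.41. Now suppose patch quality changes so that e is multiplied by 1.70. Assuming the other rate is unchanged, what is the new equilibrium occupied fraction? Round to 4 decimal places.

Balance m(1−p*) = e·p* gives e = m(1−p*)/p* = 0.40×0.59000/0.41000 = 0.57561.
New p* = m/(m+e) = 0.40000/(0.40000+0.97854) = 0.29016.

0.2902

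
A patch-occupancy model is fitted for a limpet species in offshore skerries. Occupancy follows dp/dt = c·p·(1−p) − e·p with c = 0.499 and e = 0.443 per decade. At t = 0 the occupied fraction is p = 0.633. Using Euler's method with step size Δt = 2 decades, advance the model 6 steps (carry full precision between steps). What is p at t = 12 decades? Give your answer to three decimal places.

Update rule: p ← p + [c·p·(1−p) − e·p]·Δt with Δt = 2.
p: 0.63300 → 0.30401  (Δp = -0.32899)
p: 0.30401 → 0.24582  (Δp = -0.05819)
p: 0.24582 → 0.21305  (Δp = -0.03278)
p: 0.21305 → 0.19161  (Δp = -0.02144)
p: 0.19161 → 0.17643  (Δp = -0.01518)
p: 0.17643 → 0.16512  (Δp = -0.01130)

0.165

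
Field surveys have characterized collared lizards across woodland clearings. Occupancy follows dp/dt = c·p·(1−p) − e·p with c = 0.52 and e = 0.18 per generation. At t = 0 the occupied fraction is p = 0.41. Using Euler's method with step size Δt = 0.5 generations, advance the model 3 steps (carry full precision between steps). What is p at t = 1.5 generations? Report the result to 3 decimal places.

Update rule: p ← p + [c·p·(1−p) − e·p]·Δt with Δt = 0.5.
t = 0.5: p = 0.41000 + (+0.02599) = 0.43599
t = 1: p = 0.43599 + (+0.02470) = 0.46069
t = 1.5: p = 0.46069 + (+0.02314) = 0.48383

0.484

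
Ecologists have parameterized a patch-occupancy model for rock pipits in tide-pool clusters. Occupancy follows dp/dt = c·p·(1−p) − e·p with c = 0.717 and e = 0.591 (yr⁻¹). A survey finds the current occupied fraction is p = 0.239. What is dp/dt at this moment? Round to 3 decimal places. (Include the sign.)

-0.011

Colonization term: c·p·(1−p) = 0.717×0.239×0.7610 = 0.13041.
Extinction term: e·p = 0.14125.
dp/dt = 0.13041 − 0.14125 = -0.01084.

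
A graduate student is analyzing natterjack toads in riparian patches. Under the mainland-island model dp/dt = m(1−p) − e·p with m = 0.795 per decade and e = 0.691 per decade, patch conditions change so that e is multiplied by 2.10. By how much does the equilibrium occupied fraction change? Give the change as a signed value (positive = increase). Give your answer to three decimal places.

Before: p* = 0.795/(0.795+0.691) = 0.5350.
After: m = 0.795, e = 1.4511; p* = 0.795/2.2461 = 0.3539.
Δp* = 0.3539 − 0.5350 = -0.1810.

-0.181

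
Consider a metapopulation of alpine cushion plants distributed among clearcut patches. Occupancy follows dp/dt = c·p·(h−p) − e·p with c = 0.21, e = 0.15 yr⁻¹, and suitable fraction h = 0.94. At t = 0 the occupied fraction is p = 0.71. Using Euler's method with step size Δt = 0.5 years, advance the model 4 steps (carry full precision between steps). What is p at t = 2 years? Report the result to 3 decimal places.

0.589

Update rule: p ← p + [c·p·(h−p) − e·p]·Δt with Δt = 0.5.
step 1: Δp = -0.03610, p = 0.67390
step 2: Δp = -0.03171, p = 0.64218
step 3: Δp = -0.02808, p = 0.61410
step 4: Δp = -0.02504, p = 0.58906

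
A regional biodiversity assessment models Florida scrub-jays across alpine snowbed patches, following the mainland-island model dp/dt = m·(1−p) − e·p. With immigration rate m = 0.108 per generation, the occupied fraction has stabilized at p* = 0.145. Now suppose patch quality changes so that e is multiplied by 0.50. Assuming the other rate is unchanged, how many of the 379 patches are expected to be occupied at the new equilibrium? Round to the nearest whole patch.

Balance m(1−p*) = e·p* gives e = m(1−p*)/p* = 0.108×0.85500/0.14500 = 0.63683.
New p* = m/(m+e) = 0.10800/(0.10800+0.31842) = 0.25327.
Expected occupied = 379 × 0.25327 = 95.99 ≈ 96.

96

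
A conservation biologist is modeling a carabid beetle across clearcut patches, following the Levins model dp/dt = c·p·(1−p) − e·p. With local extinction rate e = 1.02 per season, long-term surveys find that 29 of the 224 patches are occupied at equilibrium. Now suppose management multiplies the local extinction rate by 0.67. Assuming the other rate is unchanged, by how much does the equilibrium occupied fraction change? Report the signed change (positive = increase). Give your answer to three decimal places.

0.287

Observed p* = 29/224 = 0.12946.
Balance c(1−p*) = e gives c = e/(1 − 0.12946) = 1.02/0.87054 = 1.17169.
New p* = 1 − e/c = 1 − 0.68340/1.17169 = 0.41674.
Δp* = 0.41674 − 0.12946 = +0.28728.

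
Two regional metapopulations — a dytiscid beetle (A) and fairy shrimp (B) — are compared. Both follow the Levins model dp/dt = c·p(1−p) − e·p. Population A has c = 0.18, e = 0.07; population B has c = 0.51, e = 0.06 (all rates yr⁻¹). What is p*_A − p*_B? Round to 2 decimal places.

A: p*_A = 1 − 0.07/0.18 = 0.6111.
B: p*_B = 1 − 0.06/0.51 = 0.8824.
p*_A − p*_B = 0.6111 − 0.8824 = -0.2712.

-0.27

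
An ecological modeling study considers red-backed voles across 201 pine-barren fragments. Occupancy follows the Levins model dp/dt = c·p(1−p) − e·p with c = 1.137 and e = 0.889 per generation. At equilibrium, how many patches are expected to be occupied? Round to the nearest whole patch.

p* = 1 − e/c = 1 − 0.889/1.137 = 0.2181.
Expected occupied patches = N × p* = 201 × 0.2181 = 43.84 ≈ 44.

44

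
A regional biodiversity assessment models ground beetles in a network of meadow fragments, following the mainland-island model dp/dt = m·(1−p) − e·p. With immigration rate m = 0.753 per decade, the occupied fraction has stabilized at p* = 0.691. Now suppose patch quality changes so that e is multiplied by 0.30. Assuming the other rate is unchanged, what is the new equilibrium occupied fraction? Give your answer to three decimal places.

Balance m(1−p*) = e·p* gives e = m(1−p*)/p* = 0.753×0.30900/0.69100 = 0.33673.
New p* = m/(m+e) = 0.75300/(0.75300+0.10102) = 0.88171.

0.882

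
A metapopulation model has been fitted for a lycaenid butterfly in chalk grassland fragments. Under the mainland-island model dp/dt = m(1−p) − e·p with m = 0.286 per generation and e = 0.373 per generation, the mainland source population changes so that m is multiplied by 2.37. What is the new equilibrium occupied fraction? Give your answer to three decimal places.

0.645

Before: p* = 0.286/(0.286+0.373) = 0.4340.
After: m = 0.67782, e = 0.373; p* = 0.67782/1.0508 = 0.6450.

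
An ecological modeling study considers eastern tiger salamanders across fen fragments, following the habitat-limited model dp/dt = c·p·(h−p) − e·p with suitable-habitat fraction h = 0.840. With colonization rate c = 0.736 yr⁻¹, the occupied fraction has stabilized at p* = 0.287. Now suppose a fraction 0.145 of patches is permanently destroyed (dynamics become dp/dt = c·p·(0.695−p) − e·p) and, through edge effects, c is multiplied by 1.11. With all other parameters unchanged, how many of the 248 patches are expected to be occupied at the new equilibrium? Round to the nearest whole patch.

49

Balance c(h−p*) = e gives e = 0.736×(0.84 − 0.28700) = 0.40701.
New p* = 0.695 − e/c = 0.695 − 0.40701/0.81696 = 0.19680.
Expected occupied = 248 × 0.19680 = 48.81 ≈ 49.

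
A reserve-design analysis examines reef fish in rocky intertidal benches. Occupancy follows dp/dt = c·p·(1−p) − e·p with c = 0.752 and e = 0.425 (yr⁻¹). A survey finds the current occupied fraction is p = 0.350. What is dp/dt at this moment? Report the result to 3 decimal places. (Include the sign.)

Colonization term: c·p·(1−p) = 0.752×0.350×0.6500 = 0.17108.
Extinction term: e·p = 0.14875.
dp/dt = 0.17108 − 0.14875 = 0.02233.

0.022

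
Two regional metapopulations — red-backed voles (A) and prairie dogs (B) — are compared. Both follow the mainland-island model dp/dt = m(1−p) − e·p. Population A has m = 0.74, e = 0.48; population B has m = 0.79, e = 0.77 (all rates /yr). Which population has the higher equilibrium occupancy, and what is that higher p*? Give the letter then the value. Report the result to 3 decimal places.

A: p*_A = m/(m+e) = 0.74/1.2200 = 0.6066.
B: p*_B = 0.79/1.5600 = 0.5064.
A is higher at 0.6066.

A, 0.607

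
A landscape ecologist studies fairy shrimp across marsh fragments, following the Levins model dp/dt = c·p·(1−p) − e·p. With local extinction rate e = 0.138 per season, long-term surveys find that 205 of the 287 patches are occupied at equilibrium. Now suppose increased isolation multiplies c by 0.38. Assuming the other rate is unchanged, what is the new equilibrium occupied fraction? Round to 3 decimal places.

Observed p* = 205/287 = 0.71429.
Balance c(1−p*) = e gives c = e/(1 − 0.71429) = 0.138/0.28571 = 0.48301.
New p* = 1 − e/c = 1 − 0.13800/0.18354 = 0.24812.

0.248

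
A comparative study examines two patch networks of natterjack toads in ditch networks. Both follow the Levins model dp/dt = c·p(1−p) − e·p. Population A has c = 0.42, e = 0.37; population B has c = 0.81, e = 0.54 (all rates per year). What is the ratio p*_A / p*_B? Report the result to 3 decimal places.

A: p*_A = 1 − 0.37/0.42 = 0.1190.
B: p*_B = 1 − 0.54/0.81 = 0.3333.
p*_A / p*_B = 0.1190/0.3333 = 0.3571.

0.357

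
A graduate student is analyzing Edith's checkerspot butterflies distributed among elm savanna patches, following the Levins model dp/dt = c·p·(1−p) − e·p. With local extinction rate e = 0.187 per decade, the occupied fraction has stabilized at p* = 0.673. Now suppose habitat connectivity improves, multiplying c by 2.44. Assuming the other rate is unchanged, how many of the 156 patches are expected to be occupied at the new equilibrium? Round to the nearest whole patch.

Balance c(1−p*) = e gives c = e/(1 − 0.67300) = 0.187/0.32700 = 0.57187.
New p* = 1 − e/c = 1 − 0.18700/1.39536 = 0.86598.
Expected occupied = 156 × 0.86598 = 135.09 ≈ 135.

135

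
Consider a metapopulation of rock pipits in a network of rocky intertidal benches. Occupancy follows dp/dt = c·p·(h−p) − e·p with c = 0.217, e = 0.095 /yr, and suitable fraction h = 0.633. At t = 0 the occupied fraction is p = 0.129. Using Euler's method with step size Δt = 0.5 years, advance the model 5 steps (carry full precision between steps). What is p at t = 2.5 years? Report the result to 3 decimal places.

Update rule: p ← p + [c·p·(h−p) − e·p]·Δt with Δt = 0.5.
p: 0.12900 → 0.12993  (Δp = +0.00093)
p: 0.12993 → 0.13085  (Δp = +0.00092)
p: 0.13085 → 0.13176  (Δp = +0.00091)
p: 0.13176 → 0.13267  (Δp = +0.00091)
p: 0.13267 → 0.13357  (Δp = +0.00090)

0.134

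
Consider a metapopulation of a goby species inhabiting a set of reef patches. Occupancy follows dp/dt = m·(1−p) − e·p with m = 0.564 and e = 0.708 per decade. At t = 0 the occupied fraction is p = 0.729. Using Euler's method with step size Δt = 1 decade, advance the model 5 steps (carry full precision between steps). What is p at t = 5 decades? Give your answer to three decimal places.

0.443

Update rule: p ← p + [m·(1−p) − e·p]·Δt with Δt = 1.
t = 1: p = 0.72900 + (-0.36329) = 0.36571
t = 2: p = 0.36571 + (+0.09881) = 0.46453
t = 3: p = 0.46453 + (-0.02688) = 0.43765
t = 4: p = 0.43765 + (+0.00731) = 0.44496
t = 5: p = 0.44496 + (-0.00199) = 0.44297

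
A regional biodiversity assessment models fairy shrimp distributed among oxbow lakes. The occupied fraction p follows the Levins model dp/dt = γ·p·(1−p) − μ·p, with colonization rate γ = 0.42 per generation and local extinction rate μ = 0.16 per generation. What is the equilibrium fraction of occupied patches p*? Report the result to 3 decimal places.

At equilibrium, colonization balances extinction: γ·p*·(1−p*) = μ·p*.
So p* = 1 − μ/γ = 1 − 0.16/0.42 = 1 − 0.3810 = 0.6190.

0.619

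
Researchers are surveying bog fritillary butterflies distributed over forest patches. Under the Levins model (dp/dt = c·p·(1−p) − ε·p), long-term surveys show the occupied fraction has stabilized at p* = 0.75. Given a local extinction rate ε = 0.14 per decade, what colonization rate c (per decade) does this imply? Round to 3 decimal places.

0.560

At equilibrium c(1−p*) = ε, so c = ε/(1−p*).
c = 0.14/(1 − 0.75) = 0.14/0.2500 = 0.5600.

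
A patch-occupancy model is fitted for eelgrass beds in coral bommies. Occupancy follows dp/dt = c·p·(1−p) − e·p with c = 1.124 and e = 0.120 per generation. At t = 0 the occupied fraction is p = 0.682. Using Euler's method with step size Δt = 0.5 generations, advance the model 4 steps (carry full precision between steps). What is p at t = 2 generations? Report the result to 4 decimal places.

0.8723

Update rule: p ← p + [c·p·(1−p) − e·p]·Δt with Δt = 0.5.
  1  |  dp/dt·Δt = +0.080964  |  p_1 = 0.762964
  2  |  dp/dt·Δt = +0.055860  |  p_2 = 0.818824
  3  |  dp/dt·Δt = +0.034244  |  p_3 = 0.853068
  4  |  dp/dt·Δt = +0.019259  |  p_4 = 0.872327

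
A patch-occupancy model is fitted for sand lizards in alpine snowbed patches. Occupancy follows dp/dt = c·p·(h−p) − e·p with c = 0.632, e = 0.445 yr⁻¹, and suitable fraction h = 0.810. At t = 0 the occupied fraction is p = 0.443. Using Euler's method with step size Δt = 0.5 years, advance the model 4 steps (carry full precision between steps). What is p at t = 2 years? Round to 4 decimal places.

0.3072

Update rule: p ← p + [c·p·(h−p) − e·p]·Δt with Δt = 0.5.
t = 0.5: p = 0.44300 + (-0.04719) = 0.39581
t = 1: p = 0.39581 + (-0.03626) = 0.35955
t = 1.5: p = 0.35955 + (-0.02882) = 0.33073
t = 2: p = 0.33073 + (-0.02350) = 0.30723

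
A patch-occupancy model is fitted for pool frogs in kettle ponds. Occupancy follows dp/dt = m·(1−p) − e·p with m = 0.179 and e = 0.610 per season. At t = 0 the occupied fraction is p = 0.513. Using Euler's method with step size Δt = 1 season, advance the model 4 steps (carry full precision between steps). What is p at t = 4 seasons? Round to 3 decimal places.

Update rule: p ← p + [m·(1−p) − e·p]·Δt with Δt = 1.
  1  |  dp/dt·Δt = -0.225757  |  p_1 = 0.287243
  2  |  dp/dt·Δt = -0.047635  |  p_2 = 0.239608
  3  |  dp/dt·Δt = -0.010051  |  p_3 = 0.229557
  4  |  dp/dt·Δt = -0.002121  |  p_4 = 0.227437

0.227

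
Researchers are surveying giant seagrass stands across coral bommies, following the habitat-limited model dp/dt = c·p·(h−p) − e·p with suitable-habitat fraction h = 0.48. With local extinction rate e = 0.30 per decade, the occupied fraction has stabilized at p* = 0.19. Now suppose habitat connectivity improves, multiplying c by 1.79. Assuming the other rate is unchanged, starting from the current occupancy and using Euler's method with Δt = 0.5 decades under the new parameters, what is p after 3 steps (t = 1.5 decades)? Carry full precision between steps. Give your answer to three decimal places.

Balance c(h−p*) = e gives c = e/(0.48 − 0.19000) = 0.30/0.29000 = 1.03448.
Starting from p₀ = 0.19000; update p ← p + (dp/dt)·Δt with the new parameters.
step 1: Δp = +0.02252, p = 0.21252
step 2: Δp = +0.02075, p = 0.23327
step 3: Δp = +0.01830, p = 0.25157

0.252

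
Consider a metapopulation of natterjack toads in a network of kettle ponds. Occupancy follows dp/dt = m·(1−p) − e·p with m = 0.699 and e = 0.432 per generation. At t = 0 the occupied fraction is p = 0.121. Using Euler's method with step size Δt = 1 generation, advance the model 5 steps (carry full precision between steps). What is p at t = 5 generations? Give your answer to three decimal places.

Update rule: p ← p + [m·(1−p) − e·p]·Δt with Δt = 1.
step 1: Δp = +0.56215, p = 0.68315
step 2: Δp = -0.07364, p = 0.60951
step 3: Δp = +0.00965, p = 0.61915
step 4: Δp = -0.00126, p = 0.61789
step 5: Δp = +0.00017, p = 0.61806

0.618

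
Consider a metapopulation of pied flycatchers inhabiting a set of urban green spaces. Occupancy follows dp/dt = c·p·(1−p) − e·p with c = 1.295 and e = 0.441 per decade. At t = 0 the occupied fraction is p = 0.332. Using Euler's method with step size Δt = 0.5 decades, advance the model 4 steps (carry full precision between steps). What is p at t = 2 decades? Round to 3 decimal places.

Update rule: p ← p + [c·p·(1−p) − e·p]·Δt with Δt = 0.5.
step 1: Δp = +0.07039, p = 0.40239
step 2: Δp = +0.06698, p = 0.46937
step 3: Δp = +0.05777, p = 0.52714
step 4: Δp = +0.04516, p = 0.57231

0.572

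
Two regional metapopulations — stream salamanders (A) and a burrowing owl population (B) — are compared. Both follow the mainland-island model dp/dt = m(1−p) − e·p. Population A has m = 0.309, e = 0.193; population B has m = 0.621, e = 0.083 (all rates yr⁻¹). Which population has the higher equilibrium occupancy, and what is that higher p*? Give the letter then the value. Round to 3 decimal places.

B, 0.882

A: p*_A = m/(m+e) = 0.309/0.5020 = 0.6155.
B: p*_B = 0.621/0.7040 = 0.8821.
B is higher at 0.8821.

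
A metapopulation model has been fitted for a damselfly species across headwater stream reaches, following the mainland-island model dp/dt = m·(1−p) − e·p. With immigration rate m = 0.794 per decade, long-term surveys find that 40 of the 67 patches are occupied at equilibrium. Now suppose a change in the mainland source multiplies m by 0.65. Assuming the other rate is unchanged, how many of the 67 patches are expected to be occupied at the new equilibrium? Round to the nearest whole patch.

33

Observed p* = 40/67 = 0.59701.
Balance m(1−p*) = e·p* gives e = m(1−p*)/p* = 0.794×0.40299/0.59701 = 0.53596.
New p* = m/(m+e) = 0.51610/(0.51610+0.53596) = 0.49056.
Expected occupied = 67 × 0.49056 = 32.87 ≈ 33.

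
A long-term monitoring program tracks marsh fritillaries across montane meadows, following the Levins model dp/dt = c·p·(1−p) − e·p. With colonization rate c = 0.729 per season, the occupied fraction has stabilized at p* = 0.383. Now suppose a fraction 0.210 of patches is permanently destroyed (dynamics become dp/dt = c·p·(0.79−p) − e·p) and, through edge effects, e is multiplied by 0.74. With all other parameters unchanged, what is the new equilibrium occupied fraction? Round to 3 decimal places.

Balance c(1−p*) = e gives e = 0.729×(1 − 0.38300) = 0.44979.
New p* = 0.79 − e/c = 0.79 − 0.33284/0.72900 = 0.33343.

0.333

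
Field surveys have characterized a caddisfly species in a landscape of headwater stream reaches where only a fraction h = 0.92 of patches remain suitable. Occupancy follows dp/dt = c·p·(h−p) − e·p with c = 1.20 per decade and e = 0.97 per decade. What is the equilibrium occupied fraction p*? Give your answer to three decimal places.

Setting dp/dt = 0 and dividing by p* gives c·(h−p*) = e.
So p* = h − e/c = 0.92 − 0.97/1.20 = 0.92 − 0.8083 = 0.1117.

0.112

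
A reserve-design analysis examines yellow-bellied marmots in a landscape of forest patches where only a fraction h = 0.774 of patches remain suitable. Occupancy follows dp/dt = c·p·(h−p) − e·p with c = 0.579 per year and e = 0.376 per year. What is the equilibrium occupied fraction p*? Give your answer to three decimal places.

Setting dp/dt = 0 and dividing by p* gives c·(h−p*) = e.
So p* = h − e/c = 0.774 − 0.376/0.579 = 0.774 − 0.6494 = 0.1246.

0.125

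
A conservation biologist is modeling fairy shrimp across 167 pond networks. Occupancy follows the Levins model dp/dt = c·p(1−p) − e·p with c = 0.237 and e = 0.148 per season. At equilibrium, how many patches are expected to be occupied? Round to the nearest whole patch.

63

p* = 1 − e/c = 1 − 0.148/0.237 = 0.3755.
Expected occupied patches = N × p* = 167 × 0.3755 = 62.71 ≈ 63.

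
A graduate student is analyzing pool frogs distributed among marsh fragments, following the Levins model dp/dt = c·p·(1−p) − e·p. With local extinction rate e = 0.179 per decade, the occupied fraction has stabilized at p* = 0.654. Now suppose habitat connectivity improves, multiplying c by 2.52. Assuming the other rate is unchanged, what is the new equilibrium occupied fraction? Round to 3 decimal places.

Balance c(1−p*) = e gives c = e/(1 − 0.65400) = 0.179/0.34600 = 0.51734.
New p* = 1 − e/c = 1 − 0.17900/1.30370 = 0.86270.

0.863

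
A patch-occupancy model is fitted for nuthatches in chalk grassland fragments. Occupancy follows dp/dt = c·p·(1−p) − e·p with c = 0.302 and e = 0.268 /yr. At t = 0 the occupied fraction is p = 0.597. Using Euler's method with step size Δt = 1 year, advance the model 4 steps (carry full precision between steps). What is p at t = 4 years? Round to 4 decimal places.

0.3677

Update rule: p ← p + [c·p·(1−p) − e·p]·Δt with Δt = 1.
step 1: Δp = -0.08734, p = 0.50966
step 2: Δp = -0.06112, p = 0.44854
step 3: Δp = -0.04551, p = 0.40304
step 4: Δp = -0.03535, p = 0.36768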